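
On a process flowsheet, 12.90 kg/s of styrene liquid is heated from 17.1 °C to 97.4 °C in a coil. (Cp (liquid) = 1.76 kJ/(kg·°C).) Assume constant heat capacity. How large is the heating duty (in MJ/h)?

Q = 6560 MJ/h

Q = ṁ·Cp·ΔT = 12.90 × 1.76 × (97.4 − 17.1) = 1823.1 kJ/s
Heating duty = 6563.3 MJ/h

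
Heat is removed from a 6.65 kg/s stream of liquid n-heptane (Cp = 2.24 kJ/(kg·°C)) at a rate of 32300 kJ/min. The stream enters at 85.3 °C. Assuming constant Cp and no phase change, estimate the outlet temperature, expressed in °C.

T_out = 49.2 °C

Q = 32300 kJ/min = 538.33 kJ/s
ΔT = Q/(ṁ·Cp) = 538.33/(6.65×2.24) = 36.139 K
T_out = 85.3 − 36.139 = 49.161 °C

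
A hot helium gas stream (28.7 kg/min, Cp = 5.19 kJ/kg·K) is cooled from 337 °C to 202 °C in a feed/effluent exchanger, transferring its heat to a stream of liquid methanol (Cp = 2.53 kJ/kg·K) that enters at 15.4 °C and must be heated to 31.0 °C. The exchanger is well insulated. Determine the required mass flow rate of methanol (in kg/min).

ṁ_c = 509 kg/min

Heat released by hot stream: Q = 28.7 × 5.19 × (337 − 202) = 20109 kJ/min
Energy balance on cold side (adiabatic exchanger): Q = ṁ_c·Cp_c·(T_c,out − T_c,in)
ṁ_c = 20109 / [2.53 × (31.0 − 15.4)] = 509.49 kg/min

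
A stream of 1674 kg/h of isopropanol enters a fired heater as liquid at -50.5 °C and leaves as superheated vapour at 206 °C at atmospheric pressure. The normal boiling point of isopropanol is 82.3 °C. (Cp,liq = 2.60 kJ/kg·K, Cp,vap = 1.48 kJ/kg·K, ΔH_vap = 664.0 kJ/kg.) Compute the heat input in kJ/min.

Q = 33300 kJ/min

liquid -50.5→82.3 °C: 345.28 kJ/kg
vaporisation at 82.3 °C: 664 kJ/kg
vapour 82.3→206 °C: 183.08 kJ/kg
Δh = 345.28 + 664 + 183.08 = 1192.4 kJ/kg
Q = ṁ·Δh = 1674 kg/h × 1192.4 kJ/kg = 1.996e+06 kJ/h
|Q| = 554.45 kW = 33267 kJ/min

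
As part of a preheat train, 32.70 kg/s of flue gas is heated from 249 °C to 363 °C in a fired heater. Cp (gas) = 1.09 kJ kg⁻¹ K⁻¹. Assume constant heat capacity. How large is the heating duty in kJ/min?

Q = 244000 kJ/min

Q = ṁ·Cp·ΔT = 32.70 × 1.09 × (363 − 249) = 4063.3 kJ/s
Heating duty = 243800 kJ/min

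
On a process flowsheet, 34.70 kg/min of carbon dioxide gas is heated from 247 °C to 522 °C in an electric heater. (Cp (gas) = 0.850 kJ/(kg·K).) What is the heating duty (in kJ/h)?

Q = 487000 kJ/h

Q = ṁ·Cp·ΔT = 34.70 × 0.850 × (522 − 247) = 8111.1 kJ/min
Converting: 8111.1 / 60 s = 135.19 kW
Heating duty = 486670 kJ/h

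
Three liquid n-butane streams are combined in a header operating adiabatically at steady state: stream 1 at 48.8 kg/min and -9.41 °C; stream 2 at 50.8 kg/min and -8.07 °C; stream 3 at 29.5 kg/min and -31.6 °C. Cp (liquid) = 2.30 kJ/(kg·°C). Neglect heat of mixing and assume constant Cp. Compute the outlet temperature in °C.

T_out = -14.0 °C

Energy balance with Q = 0: Σ ṁᵢCp,ᵢ(T_out − Tᵢ) = 0
T_out = Σ ṁᵢCp,ᵢTᵢ / Σ ṁᵢCp,ᵢ
      = -4143.1 / 296.93 = -13.953 °C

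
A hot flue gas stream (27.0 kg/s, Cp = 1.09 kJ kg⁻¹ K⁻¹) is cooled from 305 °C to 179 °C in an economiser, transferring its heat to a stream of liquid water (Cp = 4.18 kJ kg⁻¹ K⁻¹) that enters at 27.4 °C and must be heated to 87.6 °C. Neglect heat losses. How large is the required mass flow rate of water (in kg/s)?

Heat released by hot stream: Q = 27.0 × 1.09 × (305 − 179) = 3708.2 kJ/s
Energy balance on cold side (adiabatic exchanger): Q = ṁ_c·Cp_c·(T_c,out − T_c,in)
ṁ_c = 3708.2 / [4.18 × (87.6 − 27.4)] = 14.736 kg/s

ṁ_c = 14.7 kg/s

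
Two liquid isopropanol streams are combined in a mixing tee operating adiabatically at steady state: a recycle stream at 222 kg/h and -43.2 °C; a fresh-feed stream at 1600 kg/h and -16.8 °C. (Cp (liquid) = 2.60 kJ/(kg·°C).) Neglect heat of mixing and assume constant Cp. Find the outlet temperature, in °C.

Adiabatic, steady state ⇒ Σ ṁᵢCp,ᵢ(T_out − Tᵢ) = 0
Σ ṁᵢCp,ᵢTᵢ = 222×2.60×-43.2 + 1600×2.60×-16.8 = -94823
Σ ṁᵢCp,ᵢ = 222×2.60 + 1600×2.60 = 4737.2
T_out = -94823 / 4737.2 = -20.017 °C

T_out = -20.0 °C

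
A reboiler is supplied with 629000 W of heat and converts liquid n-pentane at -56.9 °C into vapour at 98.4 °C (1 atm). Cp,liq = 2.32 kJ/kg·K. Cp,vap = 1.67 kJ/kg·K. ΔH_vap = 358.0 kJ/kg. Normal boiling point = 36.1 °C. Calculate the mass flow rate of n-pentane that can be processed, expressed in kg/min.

Δh = 2.32×(36.1−-56.9) + 358.0 + 1.67×(98.4−36.1) = 677.8 kJ/kg
Q = 629000 W = 629 kJ/s = 37740 kJ/min
ṁ = Q/Δh = 37740 / 677.8 = 55.68 kg/min

ṁ = 55.7 kg/min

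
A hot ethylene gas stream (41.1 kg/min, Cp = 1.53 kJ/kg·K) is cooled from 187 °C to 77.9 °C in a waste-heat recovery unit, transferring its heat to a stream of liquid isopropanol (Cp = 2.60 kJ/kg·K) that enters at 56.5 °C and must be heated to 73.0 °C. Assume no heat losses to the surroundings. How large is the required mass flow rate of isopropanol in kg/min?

ṁ_c = 160 kg/min

Heat released by hot stream: Q = 41.1 × 1.53 × (187 − 77.9) = 6860.5 kJ/min
Energy balance on cold side (adiabatic exchanger): Q = ṁ_c·Cp_c·(T_c,out − T_c,in)
ṁ_c = 6860.5 / [2.60 × (73.0 − 56.5)] = 159.92 kg/min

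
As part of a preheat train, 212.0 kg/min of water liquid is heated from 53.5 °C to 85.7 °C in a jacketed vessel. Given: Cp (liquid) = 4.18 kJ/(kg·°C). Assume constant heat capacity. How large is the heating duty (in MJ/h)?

Q = ṁ·Cp·ΔT = 212.0 × 4.18 × (85.7 − 53.5) = 28534 kJ/min
Converting: 28534 / 60 s = 475.57 kW
Heating duty = 1712.1 MJ/h

Q = 1710 MJ/h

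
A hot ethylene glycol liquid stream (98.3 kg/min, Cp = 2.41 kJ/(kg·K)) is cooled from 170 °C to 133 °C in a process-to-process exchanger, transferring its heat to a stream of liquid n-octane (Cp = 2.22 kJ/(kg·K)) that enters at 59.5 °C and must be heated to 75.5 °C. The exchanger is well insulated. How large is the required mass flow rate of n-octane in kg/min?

ṁ_c = 247 kg/min

Heat released by hot stream: Q = 98.3 × 2.41 × (170 − 133) = 8765.4 kJ/min
Energy balance on cold side (adiabatic exchanger): Q = ṁ_c·Cp_c·(T_c,out − T_c,in)
ṁ_c = 8765.4 / [2.22 × (75.5 − 59.5)] = 246.77 kg/min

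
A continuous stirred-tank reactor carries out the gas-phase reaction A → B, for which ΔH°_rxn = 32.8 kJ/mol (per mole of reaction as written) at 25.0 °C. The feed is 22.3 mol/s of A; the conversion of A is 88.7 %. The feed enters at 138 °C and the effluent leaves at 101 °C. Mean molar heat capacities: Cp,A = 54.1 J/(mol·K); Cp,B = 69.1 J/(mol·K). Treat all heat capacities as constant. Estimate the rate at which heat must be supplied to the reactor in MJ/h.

Q_in = 2260 MJ/h

Extent of reaction ξ = 0.887 × 22.3 = 19.78 mol/s
Reaction term: ξ·ΔH°_rxn = 19.78 × 32.8 = 648.79 kJ/s
Sensible, feed 138→25 °C: -136.33 kJ/s
Outlet flows (mol/s): A 2.5199, B 19.78
Sensible, products 25→101 °C: 114.24 kJ/s
Q = ΔH = 626.7 kJ/s = 626.7 kW
Heat supplied = 2256.1 MJ/h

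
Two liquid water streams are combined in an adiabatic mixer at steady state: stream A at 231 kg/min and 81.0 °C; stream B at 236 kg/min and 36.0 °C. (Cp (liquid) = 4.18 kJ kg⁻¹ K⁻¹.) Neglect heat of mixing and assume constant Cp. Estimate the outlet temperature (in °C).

T_out = 58.3 °C

No heat crosses the boundary, so H_out = H_in.
T_out = Σ ṁᵢCp,ᵢTᵢ / Σ ṁᵢCp,ᵢ
      = 113730 / 1952.1 = 58.259 °C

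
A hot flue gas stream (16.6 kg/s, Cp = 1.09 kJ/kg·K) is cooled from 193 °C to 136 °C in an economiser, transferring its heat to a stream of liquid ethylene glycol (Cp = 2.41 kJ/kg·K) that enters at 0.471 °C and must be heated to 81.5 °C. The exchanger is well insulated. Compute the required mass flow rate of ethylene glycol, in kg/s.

ṁ_c = 5.28 kg/s

Heat released by hot stream: Q = 16.6 × 1.09 × (193 − 136) = 1031.4 kJ/s
Energy balance on cold side (adiabatic exchanger): Q = ṁ_c·Cp_c·(T_c,out − T_c,in)
ṁ_c = 1031.4 / [2.41 × (81.5 − 0.471)] = 5.2814 kg/s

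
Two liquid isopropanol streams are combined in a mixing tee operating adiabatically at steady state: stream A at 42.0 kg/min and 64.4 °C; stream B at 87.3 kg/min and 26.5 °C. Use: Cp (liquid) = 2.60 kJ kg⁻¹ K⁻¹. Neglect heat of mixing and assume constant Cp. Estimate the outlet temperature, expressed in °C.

Adiabatic, steady state ⇒ Σ ṁᵢCp,ᵢ(T_out − Tᵢ) = 0
T_out = Σ ṁᵢCp,ᵢTᵢ / Σ ṁᵢCp,ᵢ
      = 13047 / 336.18 = 38.811 °C

T_out = 38.8 °C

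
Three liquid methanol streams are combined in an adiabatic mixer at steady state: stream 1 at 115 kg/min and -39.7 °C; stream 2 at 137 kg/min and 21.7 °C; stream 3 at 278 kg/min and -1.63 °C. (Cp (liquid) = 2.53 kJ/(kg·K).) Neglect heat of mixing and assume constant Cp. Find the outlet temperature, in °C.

Adiabatic, steady state ⇒ Σ ṁᵢCp,ᵢ(T_out − Tᵢ) = 0
Σ ṁᵢCp,ᵢTᵢ = 115×2.53×-39.7 + 137×2.53×21.7 + 278×2.53×-1.63 = -5175.7
Σ ṁᵢCp,ᵢ = 115×2.53 + 137×2.53 + 278×2.53 = 1340.9
T_out = -5175.7 / 1340.9 = -3.8599 °C

T_out = -3.86 °C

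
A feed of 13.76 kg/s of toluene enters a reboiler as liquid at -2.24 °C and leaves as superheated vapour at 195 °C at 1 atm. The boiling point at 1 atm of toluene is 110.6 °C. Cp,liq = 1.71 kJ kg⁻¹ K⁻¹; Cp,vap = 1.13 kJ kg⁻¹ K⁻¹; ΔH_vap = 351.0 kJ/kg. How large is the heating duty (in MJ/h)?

Q = 31700 MJ/h

liquid -2.24→110.6 °C: 192.96 kJ/kg
vaporisation at 110.6 °C: 351 kJ/kg
vapour 110.6→195 °C: 95.372 kJ/kg
Δh = 192.96 + 351 + 95.372 = 639.33 kJ/kg
Q = ṁ·Δh = 13.76 kg/s × 639.33 kJ/kg = 8797.2 kJ/s
|Q| = 8797.2 kW = 31670 MJ/h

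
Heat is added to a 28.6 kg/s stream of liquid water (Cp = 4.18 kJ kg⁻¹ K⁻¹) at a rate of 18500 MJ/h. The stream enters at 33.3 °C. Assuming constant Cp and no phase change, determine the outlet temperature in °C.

Q = 18500 MJ/h = 5138.9 kJ/s
ΔT = Q/(ṁ·Cp) = 5138.9/(28.6×4.18) = 42.986 K
T_out = 33.3 + 42.986 = 76.286 °C

T_out = 76.3 °C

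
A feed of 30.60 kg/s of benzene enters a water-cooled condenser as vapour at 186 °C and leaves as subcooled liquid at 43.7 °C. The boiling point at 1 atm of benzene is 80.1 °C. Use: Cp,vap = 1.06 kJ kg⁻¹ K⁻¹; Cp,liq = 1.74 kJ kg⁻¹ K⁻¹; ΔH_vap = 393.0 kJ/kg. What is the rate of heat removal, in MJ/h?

Q_c = 62600 MJ/h

vapour 186→80.1 °C: -112.25 kJ/kg
condensation at 80.1 °C: -393 kJ/kg
liquid 80.1→43.7 °C: -63.336 kJ/kg
Δh = -112.25 + -393 + -63.336 = -568.59 kJ/kg
Q = ṁ·Δh = 30.60 kg/s × -568.59 kJ/kg = -17399 kJ/s
|Q| = 17399 kW = 62636 MJ/h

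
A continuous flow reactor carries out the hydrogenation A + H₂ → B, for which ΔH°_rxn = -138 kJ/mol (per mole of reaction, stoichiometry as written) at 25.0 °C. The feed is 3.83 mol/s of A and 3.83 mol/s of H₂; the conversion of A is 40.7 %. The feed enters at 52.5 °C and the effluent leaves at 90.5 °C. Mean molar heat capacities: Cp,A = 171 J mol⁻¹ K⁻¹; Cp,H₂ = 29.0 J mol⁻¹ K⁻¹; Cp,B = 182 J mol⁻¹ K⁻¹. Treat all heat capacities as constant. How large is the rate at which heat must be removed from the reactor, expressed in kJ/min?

Q_out = 11300 kJ/min

Extent of reaction ξ = 0.407 × 3.83 = 1.5588 mol/s
Reaction term: ξ·ΔH°_rxn = 1.5588 × -138 = -215.12 kJ/s
Sensible, feed 52.5→25 °C: -21.065 kJ/s
Outlet flows (mol/s): A 2.2712, H₂ 2.2712, B 1.5588
Sensible, products 25→90.5 °C: 48.335 kJ/s
Q = ΔH = -187.85 kJ/s = -187.85 kW
Heat removed = 11271 kJ/min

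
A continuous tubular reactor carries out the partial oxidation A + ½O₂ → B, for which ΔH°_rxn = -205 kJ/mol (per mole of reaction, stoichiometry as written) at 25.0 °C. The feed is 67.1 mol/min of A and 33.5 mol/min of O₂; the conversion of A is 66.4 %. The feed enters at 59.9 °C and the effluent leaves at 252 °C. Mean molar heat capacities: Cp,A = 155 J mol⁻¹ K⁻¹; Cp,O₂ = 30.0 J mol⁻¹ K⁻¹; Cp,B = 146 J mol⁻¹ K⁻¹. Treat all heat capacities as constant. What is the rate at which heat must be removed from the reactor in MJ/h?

Q_out = 431 MJ/h

Extent of reaction ξ = 0.664 × 67.1 = 44.554 mol/min
Reaction term: ξ·ΔH°_rxn = 44.554 × -205 = -9133.7 kJ/min
Sensible, feed 59.9→25 °C: -398.05 kJ/min
Outlet flows (mol/min): A 22.546, O₂ 11.223, B 44.554
Sensible, products 25→252 °C: 2346.3 kJ/min
Q = ΔH = -7185.4 kJ/min = -119.76 kW
Heat removed = 431.12 MJ/h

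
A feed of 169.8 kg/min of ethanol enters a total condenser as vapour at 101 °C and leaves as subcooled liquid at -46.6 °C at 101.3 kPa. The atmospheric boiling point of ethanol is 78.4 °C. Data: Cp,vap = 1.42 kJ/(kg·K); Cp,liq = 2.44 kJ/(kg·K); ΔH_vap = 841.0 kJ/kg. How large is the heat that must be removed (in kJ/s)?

Q_c = 3330 kJ/s

vapour 101→78.4 °C: -32.092 kJ/kg
condensation at 78.4 °C: -841 kJ/kg
liquid 78.4→-46.6 °C: -305 kJ/kg
Δh = -32.092 + -841 + -305 = -1178.1 kJ/kg
Q = ṁ·Δh = 169.8 kg/min × -1178.1 kJ/kg = -200040 kJ/min
|Q| = 3334 kW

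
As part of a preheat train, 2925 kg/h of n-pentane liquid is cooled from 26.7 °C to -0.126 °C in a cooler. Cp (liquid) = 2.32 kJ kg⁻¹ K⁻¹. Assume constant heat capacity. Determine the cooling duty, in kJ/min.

Q = ṁ·Cp·ΔT = 2925 × 2.32 × (-0.126 − 26.7) = -182040 kJ/h
Converting: 182040 / 3600 s = 50.567 kW
Cooling duty = 3034 kJ/min

Q_c = 3030 kJ/min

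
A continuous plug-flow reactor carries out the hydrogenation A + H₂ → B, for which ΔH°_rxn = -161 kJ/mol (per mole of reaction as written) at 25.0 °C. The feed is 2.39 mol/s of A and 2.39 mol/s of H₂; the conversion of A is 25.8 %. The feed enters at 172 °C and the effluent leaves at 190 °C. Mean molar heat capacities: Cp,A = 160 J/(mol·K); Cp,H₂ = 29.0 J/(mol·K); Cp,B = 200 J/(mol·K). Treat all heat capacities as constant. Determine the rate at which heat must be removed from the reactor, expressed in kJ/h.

Q_out = 324000 kJ/h

Extent of reaction ξ = 0.258 × 2.39 = 0.61662 mol/s
Reaction term: ξ·ΔH°_rxn = 0.61662 × -161 = -99.276 kJ/s
Sensible, feed 172→25 °C: -66.401 kJ/s
Outlet flows (mol/s): A 1.7734, H₂ 1.7734, B 0.61662
Sensible, products 25→190 °C: 75.651 kJ/s
Q = ΔH = -90.026 kJ/s = -90.026 kW
Heat removed = 324090 kJ/h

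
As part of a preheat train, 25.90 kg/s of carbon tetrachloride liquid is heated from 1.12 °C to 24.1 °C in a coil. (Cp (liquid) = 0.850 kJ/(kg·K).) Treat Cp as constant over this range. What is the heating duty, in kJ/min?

Q = 30400 kJ/min

Q = ṁ·Cp·ΔT = 25.90 × 0.850 × (24.1 − 1.12) = 505.9 kJ/s
Heating duty = 30354 kJ/min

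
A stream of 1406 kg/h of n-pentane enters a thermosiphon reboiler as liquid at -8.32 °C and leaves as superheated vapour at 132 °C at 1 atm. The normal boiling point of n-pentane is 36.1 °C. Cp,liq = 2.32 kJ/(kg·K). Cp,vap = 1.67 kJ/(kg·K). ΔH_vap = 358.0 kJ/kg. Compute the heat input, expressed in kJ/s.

Q = 243 kJ/s

liquid -8.32→36.1 °C: 103.05 kJ/kg
vaporisation at 36.1 °C: 358 kJ/kg
vapour 36.1→132 °C: 160.15 kJ/kg
Δh = 103.05 + 358 + 160.15 = 621.21 kJ/kg
Q = ṁ·Δh = 1406 kg/h × 621.21 kJ/kg = 873420 kJ/h
|Q| = 242.62 kW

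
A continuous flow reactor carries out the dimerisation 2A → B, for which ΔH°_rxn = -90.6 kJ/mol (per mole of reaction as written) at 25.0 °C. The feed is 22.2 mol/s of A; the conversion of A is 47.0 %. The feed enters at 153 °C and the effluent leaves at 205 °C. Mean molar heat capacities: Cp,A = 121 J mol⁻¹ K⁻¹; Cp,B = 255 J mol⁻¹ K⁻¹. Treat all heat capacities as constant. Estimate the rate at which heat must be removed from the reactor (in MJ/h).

Q_out = 1150 MJ/h

Extent of reaction ξ = 0.470 × 22.2 / 2 = 5.217 mol/s
Reaction term: ξ·ΔH°_rxn = 5.217 × -90.6 = -472.66 kJ/s
Sensible, feed 153→25 °C: -343.83 kJ/s
Outlet flows (mol/s): A 11.766, B 5.217
Sensible, products 25→205 °C: 495.72 kJ/s
Q = ΔH = -320.77 kJ/s = -320.77 kW
Heat removed = 1154.8 MJ/h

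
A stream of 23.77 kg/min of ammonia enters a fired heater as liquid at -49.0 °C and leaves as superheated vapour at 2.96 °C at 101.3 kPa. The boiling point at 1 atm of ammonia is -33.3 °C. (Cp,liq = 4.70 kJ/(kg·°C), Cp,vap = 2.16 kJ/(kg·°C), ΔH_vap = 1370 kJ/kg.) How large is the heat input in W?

liquid -49.0→-33.3 °C: 73.79 kJ/kg
vaporisation at -33.3 °C: 1370 kJ/kg
vapour -33.3→2.96 °C: 78.322 kJ/kg
Δh = 73.79 + 1370 + 78.322 = 1522.1 kJ/kg
Q = ṁ·Δh = 23.77 kg/min × 1522.1 kJ/kg = 36181 kJ/min
|Q| = 603.01 kW = 603010 W

Q = 603000 W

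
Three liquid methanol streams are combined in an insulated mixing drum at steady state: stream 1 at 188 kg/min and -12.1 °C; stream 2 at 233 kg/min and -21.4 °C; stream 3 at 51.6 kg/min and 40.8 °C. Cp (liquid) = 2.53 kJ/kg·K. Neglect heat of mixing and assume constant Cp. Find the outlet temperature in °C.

No heat crosses the boundary, so H_out = H_in.
T_out = Σ ṁᵢCp,ᵢTᵢ / Σ ṁᵢCp,ᵢ
      = -13044 / 1195.7 = -10.909 °C

T_out = -10.9 °C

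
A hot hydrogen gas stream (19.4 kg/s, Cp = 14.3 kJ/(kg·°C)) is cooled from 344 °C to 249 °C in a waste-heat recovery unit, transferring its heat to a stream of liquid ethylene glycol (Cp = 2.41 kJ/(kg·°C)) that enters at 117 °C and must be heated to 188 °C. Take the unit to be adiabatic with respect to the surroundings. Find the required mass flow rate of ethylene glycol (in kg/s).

Heat released by hot stream: Q = 19.4 × 14.3 × (344 − 249) = 26355 kJ/s
Energy balance on cold side (adiabatic exchanger): Q = ṁ_c·Cp_c·(T_c,out − T_c,in)
ṁ_c = 26355 / [2.41 × (188 − 117)] = 154.02 kg/s

ṁ_c = 154 kg/s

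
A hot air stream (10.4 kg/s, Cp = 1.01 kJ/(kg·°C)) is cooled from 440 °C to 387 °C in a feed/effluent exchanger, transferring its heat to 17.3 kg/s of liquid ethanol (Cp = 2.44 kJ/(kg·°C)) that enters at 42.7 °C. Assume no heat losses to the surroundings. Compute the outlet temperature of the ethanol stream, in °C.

T_c,out = 55.9 °C

Heat released by hot stream: Q = 10.4 × 1.01 × (440 − 387) = 556.71 kJ/s
Energy balance on cold side (adiabatic exchanger): Q = ṁ_c·Cp_c·(T_c,out − T_c,in)
T_c,out = 42.7 + 556.71/(17.3 × 2.44) = 55.888 °C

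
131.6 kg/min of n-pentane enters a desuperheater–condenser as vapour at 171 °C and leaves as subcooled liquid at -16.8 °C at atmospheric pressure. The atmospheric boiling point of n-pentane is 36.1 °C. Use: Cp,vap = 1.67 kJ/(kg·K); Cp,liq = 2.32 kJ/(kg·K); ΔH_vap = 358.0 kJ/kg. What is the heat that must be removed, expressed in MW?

Q_c = 1.55 MW

vapour 171→36.1 °C: -225.28 kJ/kg
condensation at 36.1 °C: -358 kJ/kg
liquid 36.1→-16.8 °C: -122.73 kJ/kg
Δh = -225.28 + -358 + -122.73 = -706.01 kJ/kg
Q = ṁ·Δh = 131.6 kg/min × -706.01 kJ/kg = -92911 kJ/min
|Q| = 1548.5 kW = 1.5485 MW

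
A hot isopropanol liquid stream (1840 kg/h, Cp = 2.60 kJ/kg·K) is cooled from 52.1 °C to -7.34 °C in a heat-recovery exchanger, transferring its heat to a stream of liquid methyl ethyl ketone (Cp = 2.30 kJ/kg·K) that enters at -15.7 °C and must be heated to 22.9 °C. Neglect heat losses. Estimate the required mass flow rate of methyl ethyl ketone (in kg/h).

Heat released by hot stream: Q = 1840 × 2.60 × (52.1 − -7.34) = 284360 kJ/h
Energy balance on cold side (adiabatic exchanger): Q = ṁ_c·Cp_c·(T_c,out − T_c,in)
ṁ_c = 284360 / [2.30 × (22.9 − -15.7)] = 3203 kg/h

ṁ_c = 3200 kg/h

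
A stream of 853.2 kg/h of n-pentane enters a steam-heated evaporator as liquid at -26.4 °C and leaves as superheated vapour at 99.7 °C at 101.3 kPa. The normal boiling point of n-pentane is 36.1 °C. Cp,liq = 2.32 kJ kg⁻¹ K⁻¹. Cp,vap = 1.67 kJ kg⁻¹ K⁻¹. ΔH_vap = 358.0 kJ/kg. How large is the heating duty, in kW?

liquid -26.4→36.1 °C: 145 kJ/kg
vaporisation at 36.1 °C: 358 kJ/kg
vapour 36.1→99.7 °C: 106.21 kJ/kg
Δh = 145 + 358 + 106.21 = 609.21 kJ/kg
Q = ṁ·Δh = 853.2 kg/h × 609.21 kJ/kg = 519780 kJ/h
|Q| = 144.38 kW

Q = 144 kW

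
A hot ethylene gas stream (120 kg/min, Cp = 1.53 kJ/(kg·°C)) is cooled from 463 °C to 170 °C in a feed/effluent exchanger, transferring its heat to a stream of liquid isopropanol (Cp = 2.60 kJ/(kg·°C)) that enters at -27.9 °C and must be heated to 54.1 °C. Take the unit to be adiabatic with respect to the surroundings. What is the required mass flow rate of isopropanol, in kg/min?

Heat released by hot stream: Q = 120 × 1.53 × (463 − 170) = 53795 kJ/min
Energy balance on cold side (adiabatic exchanger): Q = ṁ_c·Cp_c·(T_c,out − T_c,in)
ṁ_c = 53795 / [2.60 × (54.1 − -27.9)] = 252.32 kg/min

ṁ_c = 252 kg/min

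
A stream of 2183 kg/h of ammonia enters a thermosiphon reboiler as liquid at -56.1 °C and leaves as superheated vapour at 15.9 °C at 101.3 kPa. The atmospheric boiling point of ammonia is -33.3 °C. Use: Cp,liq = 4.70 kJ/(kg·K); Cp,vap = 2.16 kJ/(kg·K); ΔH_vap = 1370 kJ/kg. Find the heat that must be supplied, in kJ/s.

Q = 960 kJ/s

liquid -56.1→-33.3 °C: 107.16 kJ/kg
vaporisation at -33.3 °C: 1370 kJ/kg
vapour -33.3→15.9 °C: 106.27 kJ/kg
Δh = 107.16 + 1370 + 106.27 = 1583.4 kJ/kg
Q = ṁ·Δh = 2183 kg/h × 1583.4 kJ/kg = 3.4566e+06 kJ/h
|Q| = 960.18 kW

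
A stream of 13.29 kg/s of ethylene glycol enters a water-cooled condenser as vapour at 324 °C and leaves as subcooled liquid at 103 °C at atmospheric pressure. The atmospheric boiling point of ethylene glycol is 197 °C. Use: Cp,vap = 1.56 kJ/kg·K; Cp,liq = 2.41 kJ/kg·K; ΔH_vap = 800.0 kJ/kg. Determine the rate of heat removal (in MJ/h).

Q_c = 58600 MJ/h

vapour 324→197 °C: -198.12 kJ/kg
condensation at 197 °C: -800 kJ/kg
liquid 197→103 °C: -226.54 kJ/kg
Δh = -198.12 + -800 + -226.54 = -1224.7 kJ/kg
Q = ṁ·Δh = 13.29 kg/s × -1224.7 kJ/kg = -16276 kJ/s
|Q| = 16276 kW = 58593 MJ/h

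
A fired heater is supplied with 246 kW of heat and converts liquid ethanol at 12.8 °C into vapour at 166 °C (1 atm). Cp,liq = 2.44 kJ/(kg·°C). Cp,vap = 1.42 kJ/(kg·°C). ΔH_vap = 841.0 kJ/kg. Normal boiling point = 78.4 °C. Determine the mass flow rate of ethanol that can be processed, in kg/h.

Δh = 2.44×(78.4−12.8) + 841.0 + 1.42×(166−78.4) = 1125.5 kJ/kg
Q = 246 kW = 246 kJ/s = 885600 kJ/h
ṁ = Q/Δh = 885600 / 1125.5 = 786.88 kg/h

ṁ = 787 kg/h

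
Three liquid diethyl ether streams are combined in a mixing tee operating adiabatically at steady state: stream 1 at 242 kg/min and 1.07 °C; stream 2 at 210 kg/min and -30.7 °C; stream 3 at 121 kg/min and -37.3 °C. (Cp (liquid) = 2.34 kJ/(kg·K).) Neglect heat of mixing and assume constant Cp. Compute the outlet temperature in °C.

Adiabatic, steady state ⇒ Σ ṁᵢCp,ᵢ(T_out − Tᵢ) = 0
Σ ṁᵢCp,ᵢTᵢ = 242×2.34×1.07 + 210×2.34×-30.7 + 121×2.34×-37.3 = -25041
Σ ṁᵢCp,ᵢ = 242×2.34 + 210×2.34 + 121×2.34 = 1340.8
T_out = -25041 / 1340.8 = -18.676 °C

T_out = -18.7 °C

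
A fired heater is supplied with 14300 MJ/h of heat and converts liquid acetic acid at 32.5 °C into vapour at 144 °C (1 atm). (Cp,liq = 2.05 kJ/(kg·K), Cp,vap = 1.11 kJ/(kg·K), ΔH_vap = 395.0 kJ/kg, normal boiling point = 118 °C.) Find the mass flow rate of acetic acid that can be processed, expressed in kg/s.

ṁ = 6.63 kg/s

Δh = 2.05×(118−32.5) + 395.0 + 1.11×(144−118) = 599.13 kJ/kg
Q = 14300 MJ/h = 3972.2 kJ/s = 3972.2 kJ/s
ṁ = Q/Δh = 3972.2 / 599.13 = 6.6299 kg/s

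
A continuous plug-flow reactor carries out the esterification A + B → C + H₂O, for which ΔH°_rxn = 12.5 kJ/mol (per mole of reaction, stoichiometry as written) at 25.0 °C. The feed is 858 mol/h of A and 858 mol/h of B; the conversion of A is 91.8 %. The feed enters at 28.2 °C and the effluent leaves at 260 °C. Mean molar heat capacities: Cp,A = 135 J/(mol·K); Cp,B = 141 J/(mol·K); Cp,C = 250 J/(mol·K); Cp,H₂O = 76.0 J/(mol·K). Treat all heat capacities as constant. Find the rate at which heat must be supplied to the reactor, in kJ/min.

Q_in = 1230 kJ/min

Extent of reaction ξ = 0.918 × 858 = 787.64 mol/h
Reaction term: ξ·ΔH°_rxn = 787.64 × 12.5 = 9845.5 kJ/h
Sensible, feed 28.2→25 °C: -757.79 kJ/h
Outlet flows (mol/h): A 70.356, B 70.356, C 787.64, H₂O 787.64
Sensible, products 25→260 °C: 64905 kJ/h
Q = ΔH = 73992 kJ/h = 20.553 kW
Heat supplied = 1233.2 kJ/min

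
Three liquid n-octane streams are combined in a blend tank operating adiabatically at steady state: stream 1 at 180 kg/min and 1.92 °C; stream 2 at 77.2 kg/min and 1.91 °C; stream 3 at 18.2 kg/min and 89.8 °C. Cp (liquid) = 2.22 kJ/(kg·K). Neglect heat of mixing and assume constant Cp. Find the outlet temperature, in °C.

T_out = 7.72 °C

No heat crosses the boundary, so H_out = H_in.
Σ ṁᵢCp,ᵢTᵢ = 180×2.22×1.92 + 77.2×2.22×1.91 + 18.2×2.22×89.8 = 4722.9
Σ ṁᵢCp,ᵢ = 180×2.22 + 77.2×2.22 + 18.2×2.22 = 611.39
T_out = 4722.9 / 611.39 = 7.7248 °C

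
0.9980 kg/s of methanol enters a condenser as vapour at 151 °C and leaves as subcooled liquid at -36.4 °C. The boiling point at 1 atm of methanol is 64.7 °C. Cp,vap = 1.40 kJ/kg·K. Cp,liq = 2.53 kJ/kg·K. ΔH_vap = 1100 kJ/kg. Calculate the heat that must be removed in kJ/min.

vapour 151→64.7 °C: -120.82 kJ/kg
condensation at 64.7 °C: -1100 kJ/kg
liquid 64.7→-36.4 °C: -255.78 kJ/kg
Δh = -120.82 + -1100 + -255.78 = -1476.6 kJ/kg
Q = ṁ·Δh = 0.9980 kg/s × -1476.6 kJ/kg = -1473.6 kJ/s
|Q| = 1473.6 kW = 88419 kJ/min

Q_c = 88400 kJ/min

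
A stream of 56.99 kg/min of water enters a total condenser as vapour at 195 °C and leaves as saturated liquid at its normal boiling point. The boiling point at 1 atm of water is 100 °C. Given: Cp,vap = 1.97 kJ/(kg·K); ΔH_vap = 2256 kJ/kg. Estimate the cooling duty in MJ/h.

vapour 195→100 °C: -187.15 kJ/kg
condensation at 100 °C: -2256 kJ/kg
Δh = -187.15 + -2256 = -2443.2 kJ/kg
Q = ṁ·Δh = 56.99 kg/min × -2443.2 kJ/kg = -139240 kJ/min
|Q| = 2320.6 kW = 8354.1 MJ/h

Q_c = 8350 MJ/h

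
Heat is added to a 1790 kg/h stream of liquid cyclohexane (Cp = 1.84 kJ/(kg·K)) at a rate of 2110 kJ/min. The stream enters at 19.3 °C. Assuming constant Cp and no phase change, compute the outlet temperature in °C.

T_out = 57.7 °C

Q = 2110 kJ/min = 126600 kJ/h
ΔT = Q/(ṁ·Cp) = 126600/(1790×1.84) = 38.438 K
T_out = 19.3 + 38.438 = 57.738 °C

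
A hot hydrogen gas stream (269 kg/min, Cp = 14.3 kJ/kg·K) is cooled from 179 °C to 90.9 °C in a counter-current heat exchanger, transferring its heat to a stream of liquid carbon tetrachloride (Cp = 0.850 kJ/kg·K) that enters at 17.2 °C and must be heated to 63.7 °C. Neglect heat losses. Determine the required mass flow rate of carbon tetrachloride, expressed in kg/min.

Heat released by hot stream: Q = 269 × 14.3 × (179 − 90.9) = 338890 kJ/min
Energy balance on cold side (adiabatic exchanger): Q = ṁ_c·Cp_c·(T_c,out − T_c,in)
ṁ_c = 338890 / [0.850 × (63.7 − 17.2)] = 8574.2 kg/min

ṁ_c = 8570 kg/min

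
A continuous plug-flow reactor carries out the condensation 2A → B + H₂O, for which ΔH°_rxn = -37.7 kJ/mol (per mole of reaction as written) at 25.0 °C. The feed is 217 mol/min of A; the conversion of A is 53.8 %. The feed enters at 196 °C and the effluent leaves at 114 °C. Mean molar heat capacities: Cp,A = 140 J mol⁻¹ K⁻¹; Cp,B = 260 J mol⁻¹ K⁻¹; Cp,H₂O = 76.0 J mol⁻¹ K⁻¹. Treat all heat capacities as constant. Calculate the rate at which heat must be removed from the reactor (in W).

Extent of reaction ξ = 0.538 × 217 / 2 = 58.373 mol/min
Reaction term: ξ·ΔH°_rxn = 58.373 × -37.7 = -2200.7 kJ/min
Sensible, feed 196→25 °C: -5195 kJ/min
Outlet flows (mol/min): A 100.25, B 58.373, H₂O 58.373
Sensible, products 25→114 °C: 2994.8 kJ/min
Q = ΔH = -4400.9 kJ/min = -73.348 kW
Heat removed = 73348 W

Q_out = 73300 W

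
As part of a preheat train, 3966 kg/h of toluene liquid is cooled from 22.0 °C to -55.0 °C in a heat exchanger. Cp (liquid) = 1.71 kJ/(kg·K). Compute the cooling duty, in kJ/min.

Q = ṁ·Cp·ΔT = 3966 × 1.71 × (-55.0 − 22.0) = -522200 kJ/h
Converting: 522200 / 3600 s = 145.06 kW
Cooling duty = 8703.4 kJ/min

Q_c = 8700 kJ/min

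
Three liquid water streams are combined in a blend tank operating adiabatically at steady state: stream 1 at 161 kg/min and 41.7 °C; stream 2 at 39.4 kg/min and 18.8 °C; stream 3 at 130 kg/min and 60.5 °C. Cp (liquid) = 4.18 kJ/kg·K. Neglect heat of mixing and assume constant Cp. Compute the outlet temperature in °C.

T_out = 46.4 °C

Adiabatic, steady state ⇒ Σ ṁᵢCp,ᵢ(T_out − Tᵢ) = 0
T_out = Σ ṁᵢCp,ᵢTᵢ / Σ ṁᵢCp,ᵢ
      = 64035 / 1381.1 = 46.366 °C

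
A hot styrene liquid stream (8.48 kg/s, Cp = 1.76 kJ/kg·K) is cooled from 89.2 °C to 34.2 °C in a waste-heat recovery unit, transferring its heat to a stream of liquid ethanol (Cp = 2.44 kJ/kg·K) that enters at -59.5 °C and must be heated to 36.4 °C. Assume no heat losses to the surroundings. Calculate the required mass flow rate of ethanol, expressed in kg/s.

ṁ_c = 3.51 kg/s

Heat released by hot stream: Q = 8.48 × 1.76 × (89.2 − 34.2) = 820.86 kJ/s
Energy balance on cold side (adiabatic exchanger): Q = ṁ_c·Cp_c·(T_c,out − T_c,in)
ṁ_c = 820.86 / [2.44 × (36.4 − -59.5)] = 3.508 kg/s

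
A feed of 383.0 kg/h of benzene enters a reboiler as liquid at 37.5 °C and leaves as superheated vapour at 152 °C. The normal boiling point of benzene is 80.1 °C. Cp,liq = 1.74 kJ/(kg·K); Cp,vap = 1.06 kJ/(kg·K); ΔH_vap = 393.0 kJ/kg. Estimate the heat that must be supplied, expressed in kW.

Q = 57.8 kW

liquid 37.5→80.1 °C: 74.124 kJ/kg
vaporisation at 80.1 °C: 393 kJ/kg
vapour 80.1→152 °C: 76.214 kJ/kg
Δh = 74.124 + 393 + 76.214 = 543.34 kJ/kg
Q = ṁ·Δh = 383.0 kg/h × 543.34 kJ/kg = 208100 kJ/h
|Q| = 57.805 kW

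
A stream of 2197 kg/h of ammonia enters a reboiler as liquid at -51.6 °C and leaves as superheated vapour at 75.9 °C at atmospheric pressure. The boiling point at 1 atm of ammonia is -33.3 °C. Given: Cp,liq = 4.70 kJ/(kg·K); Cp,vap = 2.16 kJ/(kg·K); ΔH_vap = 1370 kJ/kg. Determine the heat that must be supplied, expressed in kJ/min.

liquid -51.6→-33.3 °C: 86.01 kJ/kg
vaporisation at -33.3 °C: 1370 kJ/kg
vapour -33.3→75.9 °C: 235.87 kJ/kg
Δh = 86.01 + 1370 + 235.87 = 1691.9 kJ/kg
Q = ṁ·Δh = 2197 kg/h × 1691.9 kJ/kg = 3.7171e+06 kJ/h
|Q| = 1032.5 kW = 61951 kJ/min

Q = 62000 kJ/min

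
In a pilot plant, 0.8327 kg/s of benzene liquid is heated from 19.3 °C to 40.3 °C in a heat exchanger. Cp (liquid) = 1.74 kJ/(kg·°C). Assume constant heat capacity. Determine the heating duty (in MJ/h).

Q = 110 MJ/h

Q = ṁ·Cp·ΔT = 0.8327 × 1.74 × (40.3 − 19.3) = 30.427 kJ/s
Heating duty = 109.54 MJ/h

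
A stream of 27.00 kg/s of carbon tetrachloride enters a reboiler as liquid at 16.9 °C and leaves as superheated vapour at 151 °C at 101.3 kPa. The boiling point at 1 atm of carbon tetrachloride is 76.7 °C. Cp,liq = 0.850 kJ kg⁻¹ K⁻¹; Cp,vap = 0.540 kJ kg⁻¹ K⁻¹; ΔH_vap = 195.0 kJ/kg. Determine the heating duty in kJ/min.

liquid 16.9→76.7 °C: 50.83 kJ/kg
vaporisation at 76.7 °C: 195 kJ/kg
vapour 76.7→151 °C: 40.122 kJ/kg
Δh = 50.83 + 195 + 40.122 = 285.95 kJ/kg
Q = ṁ·Δh = 27.00 kg/s × 285.95 kJ/kg = 7720.7 kJ/s
|Q| = 7720.7 kW = 463240 kJ/min

Q = 463000 kJ/min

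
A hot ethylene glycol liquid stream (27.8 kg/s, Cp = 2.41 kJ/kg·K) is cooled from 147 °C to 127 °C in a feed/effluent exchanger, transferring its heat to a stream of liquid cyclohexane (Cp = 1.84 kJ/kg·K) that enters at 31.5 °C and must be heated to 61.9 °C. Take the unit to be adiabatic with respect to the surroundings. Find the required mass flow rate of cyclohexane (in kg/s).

ṁ_c = 24.0 kg/s

Heat released by hot stream: Q = 27.8 × 2.41 × (147 − 127) = 1340 kJ/s
Energy balance on cold side (adiabatic exchanger): Q = ṁ_c·Cp_c·(T_c,out − T_c,in)
ṁ_c = 1340 / [1.84 × (61.9 − 31.5)] = 23.955 kg/s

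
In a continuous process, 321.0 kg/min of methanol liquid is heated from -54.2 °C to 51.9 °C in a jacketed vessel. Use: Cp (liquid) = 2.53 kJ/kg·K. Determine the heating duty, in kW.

Q = 1440 kW

Q = ṁ·Cp·ΔT = 321.0 × 2.53 × (51.9 − -54.2) = 86167 kJ/min
Converting: 86167 / 60 s = 1436.1 kW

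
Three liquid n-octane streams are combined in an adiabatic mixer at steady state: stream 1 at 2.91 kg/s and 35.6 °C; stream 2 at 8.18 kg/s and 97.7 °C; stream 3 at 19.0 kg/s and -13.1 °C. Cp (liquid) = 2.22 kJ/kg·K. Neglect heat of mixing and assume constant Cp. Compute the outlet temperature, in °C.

No heat crosses the boundary, so H_out = H_in.
Σ ṁᵢCp,ᵢTᵢ = 2.91×2.22×35.6 + 8.18×2.22×97.7 + 19.0×2.22×-13.1 = 1451.6
Σ ṁᵢCp,ᵢ = 2.91×2.22 + 8.18×2.22 + 19.0×2.22 = 66.8
T_out = 1451.6 / 66.8 = 21.731 °C

T_out = 21.7 °C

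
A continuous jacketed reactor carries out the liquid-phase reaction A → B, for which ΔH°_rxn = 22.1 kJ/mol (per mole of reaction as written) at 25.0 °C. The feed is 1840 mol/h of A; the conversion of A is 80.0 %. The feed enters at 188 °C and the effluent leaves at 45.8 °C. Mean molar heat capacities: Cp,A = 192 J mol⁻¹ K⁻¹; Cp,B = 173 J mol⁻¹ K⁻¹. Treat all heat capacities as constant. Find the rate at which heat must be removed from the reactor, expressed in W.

Q_out = 5080 W

Extent of reaction ξ = 0.800 × 1840 = 1472 mol/h
Reaction term: ξ·ΔH°_rxn = 1472 × 22.1 = 32531 kJ/h
Sensible, feed 188→25 °C: -57585 kJ/h
Outlet flows (mol/h): A 368, B 1472
Sensible, products 25→45.8 °C: 6766.5 kJ/h
Q = ΔH = -18287 kJ/h = -5.0797 kW
Heat removed = 5079.7 W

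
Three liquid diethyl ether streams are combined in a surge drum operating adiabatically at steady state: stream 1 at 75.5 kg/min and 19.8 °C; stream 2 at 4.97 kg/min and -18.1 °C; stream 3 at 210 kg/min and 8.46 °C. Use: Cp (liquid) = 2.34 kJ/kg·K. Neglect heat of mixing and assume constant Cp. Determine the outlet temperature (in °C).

T_out = 11.0 °C

Adiabatic, steady state ⇒ Σ ṁᵢCp,ᵢ(T_out − Tᵢ) = 0
T_out = Σ ṁᵢCp,ᵢTᵢ / Σ ṁᵢCp,ᵢ
      = 7444.8 / 679.7 = 10.953 °C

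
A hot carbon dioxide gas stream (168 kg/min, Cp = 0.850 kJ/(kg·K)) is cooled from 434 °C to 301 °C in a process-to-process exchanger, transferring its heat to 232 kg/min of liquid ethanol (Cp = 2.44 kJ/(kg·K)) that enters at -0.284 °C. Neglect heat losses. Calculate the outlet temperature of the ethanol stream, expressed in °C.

Heat released by hot stream: Q = 168 × 0.850 × (434 − 301) = 18992 kJ/min
Energy balance on cold side (adiabatic exchanger): Q = ṁ_c·Cp_c·(T_c,out − T_c,in)
T_c,out = -0.284 + 18992/(232 × 2.44) = 33.267 °C

T_c,out = 33.3 °C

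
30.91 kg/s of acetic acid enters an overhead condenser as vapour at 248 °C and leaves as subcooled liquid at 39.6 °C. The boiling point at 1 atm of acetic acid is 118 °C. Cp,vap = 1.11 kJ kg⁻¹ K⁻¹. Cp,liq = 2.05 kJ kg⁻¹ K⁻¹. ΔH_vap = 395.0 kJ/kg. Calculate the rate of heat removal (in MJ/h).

vapour 248→118 °C: -144.3 kJ/kg
condensation at 118 °C: -395 kJ/kg
liquid 118→39.6 °C: -160.72 kJ/kg
Δh = -144.3 + -395 + -160.72 = -700.02 kJ/kg
Q = ṁ·Δh = 30.91 kg/s × -700.02 kJ/kg = -21638 kJ/s
|Q| = 21638 kW = 77895 MJ/h

Q_c = 77900 MJ/h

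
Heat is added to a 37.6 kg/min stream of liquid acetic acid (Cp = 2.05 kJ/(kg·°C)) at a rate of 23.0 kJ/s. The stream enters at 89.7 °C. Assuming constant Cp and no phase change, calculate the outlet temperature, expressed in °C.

Q = 23.0 kJ/s = 1380 kJ/min
ΔT = Q/(ṁ·Cp) = 1380/(37.6×2.05) = 17.903 K
T_out = 89.7 + 17.903 = 107.6 °C

T_out = 108 °C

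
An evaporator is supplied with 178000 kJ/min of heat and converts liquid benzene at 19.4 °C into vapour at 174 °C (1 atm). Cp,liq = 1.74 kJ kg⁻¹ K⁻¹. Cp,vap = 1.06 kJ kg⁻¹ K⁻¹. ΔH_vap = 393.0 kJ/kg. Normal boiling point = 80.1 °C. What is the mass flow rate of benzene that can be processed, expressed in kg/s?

ṁ = 4.96 kg/s

Δh = 1.74×(80.1−19.4) + 393.0 + 1.06×(174−80.1) = 598.15 kJ/kg
Q = 178000 kJ/min = 2966.7 kJ/s = 2966.7 kJ/s
ṁ = Q/Δh = 2966.7 / 598.15 = 4.9597 kg/s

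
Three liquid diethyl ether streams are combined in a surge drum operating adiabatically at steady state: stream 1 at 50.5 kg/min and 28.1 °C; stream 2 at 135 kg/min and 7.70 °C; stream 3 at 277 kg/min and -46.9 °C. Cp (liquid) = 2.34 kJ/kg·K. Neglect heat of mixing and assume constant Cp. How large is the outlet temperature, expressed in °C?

Energy balance with Q = 0: Σ ṁᵢCp,ᵢ(T_out − Tᵢ) = 0
Σ ṁᵢCp,ᵢTᵢ = 50.5×2.34×28.1 + 135×2.34×7.70 + 277×2.34×-46.9 = -24647
Σ ṁᵢCp,ᵢ = 50.5×2.34 + 135×2.34 + 277×2.34 = 1082.2
T_out = -24647 / 1082.2 = -22.774 °C

T_out = -22.8 °C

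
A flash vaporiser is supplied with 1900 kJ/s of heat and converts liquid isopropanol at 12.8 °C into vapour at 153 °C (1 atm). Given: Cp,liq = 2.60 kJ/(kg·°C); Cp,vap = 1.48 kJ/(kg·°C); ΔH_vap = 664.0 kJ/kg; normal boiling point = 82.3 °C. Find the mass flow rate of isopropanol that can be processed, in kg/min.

ṁ = 120 kg/min

Δh = 2.60×(82.3−12.8) + 664.0 + 1.48×(153−82.3) = 949.34 kJ/kg
Q = 1900 kJ/s = 1900 kJ/s = 114000 kJ/min
ṁ = Q/Δh = 114000 / 949.34 = 120.08 kg/min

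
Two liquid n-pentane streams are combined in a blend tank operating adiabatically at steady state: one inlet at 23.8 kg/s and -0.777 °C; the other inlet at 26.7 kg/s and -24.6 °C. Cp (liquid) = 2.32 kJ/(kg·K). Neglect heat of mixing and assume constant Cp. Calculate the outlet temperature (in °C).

Adiabatic, steady state ⇒ Σ ṁᵢCp,ᵢ(T_out − Tᵢ) = 0
Σ ṁᵢCp,ᵢTᵢ = 23.8×2.32×-0.777 + 26.7×2.32×-24.6 = -1566.7
Σ ṁᵢCp,ᵢ = 23.8×2.32 + 26.7×2.32 = 117.16
T_out = -1566.7 / 117.16 = -13.373 °C

T_out = -13.4 °C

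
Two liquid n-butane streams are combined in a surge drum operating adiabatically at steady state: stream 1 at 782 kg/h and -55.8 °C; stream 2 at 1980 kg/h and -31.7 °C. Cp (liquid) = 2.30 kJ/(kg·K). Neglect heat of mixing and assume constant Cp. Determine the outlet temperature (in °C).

Energy balance with Q = 0: Σ ṁᵢCp,ᵢ(T_out − Tᵢ) = 0
Σ ṁᵢCp,ᵢTᵢ = 782×2.30×-55.8 + 1980×2.30×-31.7 = -244720
Σ ṁᵢCp,ᵢ = 782×2.30 + 1980×2.30 = 6352.6
T_out = -244720 / 6352.6 = -38.523 °C

T_out = -38.5 °C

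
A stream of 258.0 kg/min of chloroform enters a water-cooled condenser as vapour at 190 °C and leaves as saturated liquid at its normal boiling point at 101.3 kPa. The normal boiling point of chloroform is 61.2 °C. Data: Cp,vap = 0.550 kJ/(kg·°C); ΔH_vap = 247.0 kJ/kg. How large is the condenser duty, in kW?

vapour 190→61.2 °C: -70.84 kJ/kg
condensation at 61.2 °C: -247 kJ/kg
Δh = -70.84 + -247 = -317.84 kJ/kg
Q = ṁ·Δh = 258.0 kg/min × -317.84 kJ/kg = -82003 kJ/min
|Q| = 1366.7 kW

Q_c = 1370 kW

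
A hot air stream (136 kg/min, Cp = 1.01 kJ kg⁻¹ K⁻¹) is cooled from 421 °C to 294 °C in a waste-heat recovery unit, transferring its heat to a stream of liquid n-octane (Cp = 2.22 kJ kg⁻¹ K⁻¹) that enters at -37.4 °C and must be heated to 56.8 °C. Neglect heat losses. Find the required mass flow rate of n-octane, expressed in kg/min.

ṁ_c = 83.4 kg/min

Heat released by hot stream: Q = 136 × 1.01 × (421 − 294) = 17445 kJ/min
Energy balance on cold side (adiabatic exchanger): Q = ṁ_c·Cp_c·(T_c,out − T_c,in)
ṁ_c = 17445 / [2.22 × (56.8 − -37.4)] = 83.418 kg/min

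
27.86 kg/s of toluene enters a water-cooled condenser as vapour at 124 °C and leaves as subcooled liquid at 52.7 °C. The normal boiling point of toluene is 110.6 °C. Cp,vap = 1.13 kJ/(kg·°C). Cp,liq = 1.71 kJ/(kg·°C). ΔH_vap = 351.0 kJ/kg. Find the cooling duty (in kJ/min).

vapour 124→110.6 °C: -15.142 kJ/kg
condensation at 110.6 °C: -351 kJ/kg
liquid 110.6→52.7 °C: -99.009 kJ/kg
Δh = -15.142 + -351 + -99.009 = -465.15 kJ/kg
Q = ṁ·Δh = 27.86 kg/s × -465.15 kJ/kg = -12959 kJ/s
|Q| = 12959 kW = 777550 kJ/min

Q_c = 778000 kJ/min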